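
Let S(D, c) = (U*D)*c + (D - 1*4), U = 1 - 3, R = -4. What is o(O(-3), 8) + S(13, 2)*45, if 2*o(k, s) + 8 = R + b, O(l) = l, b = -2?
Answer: -1942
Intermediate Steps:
U = -2
o(k, s) = -7 (o(k, s) = -4 + (-4 - 2)/2 = -4 + (½)*(-6) = -4 - 3 = -7)
S(D, c) = -4 + D - 2*D*c (S(D, c) = (-2*D)*c + (D - 1*4) = -2*D*c + (D - 4) = -2*D*c + (-4 + D) = -4 + D - 2*D*c)
o(O(-3), 8) + S(13, 2)*45 = -7 + (-4 + 13 - 2*13*2)*45 = -7 + (-4 + 13 - 52)*45 = -7 - 43*45 = -7 - 1935 = -1942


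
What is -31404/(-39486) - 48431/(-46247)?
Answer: 560781209/304351507 ≈ 1.8425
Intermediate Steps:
-31404/(-39486) - 48431/(-46247) = -31404*(-1/39486) - 48431*(-1/46247) = 5234/6581 + 48431/46247 = 560781209/304351507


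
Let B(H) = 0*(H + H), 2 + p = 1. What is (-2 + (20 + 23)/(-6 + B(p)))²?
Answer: 3025/36 ≈ 84.028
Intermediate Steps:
p = -1 (p = -2 + 1 = -1)
B(H) = 0 (B(H) = 0*(2*H) = 0)
(-2 + (20 + 23)/(-6 + B(p)))² = (-2 + (20 + 23)/(-6 + 0))² = (-2 + 43/(-6))² = (-2 + 43*(-⅙))² = (-2 - 43/6)² = (-55/6)² = 3025/36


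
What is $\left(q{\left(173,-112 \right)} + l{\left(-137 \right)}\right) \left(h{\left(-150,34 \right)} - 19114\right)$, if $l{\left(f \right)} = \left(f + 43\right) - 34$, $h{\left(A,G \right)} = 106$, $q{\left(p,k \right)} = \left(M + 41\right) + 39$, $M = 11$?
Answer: $703296$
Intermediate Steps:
$q{\left(p,k \right)} = 91$ ($q{\left(p,k \right)} = \left(11 + 41\right) + 39 = 52 + 39 = 91$)
$l{\left(f \right)} = 9 + f$ ($l{\left(f \right)} = \left(43 + f\right) - 34 = 9 + f$)
$\left(q{\left(173,-112 \right)} + l{\left(-137 \right)}\right) \left(h{\left(-150,34 \right)} - 19114\right) = \left(91 + \left(9 - 137\right)\right) \left(106 - 19114\right) = \left(91 - 128\right) \left(-19008\right) = \left(-37\right) \left(-19008\right) = 703296$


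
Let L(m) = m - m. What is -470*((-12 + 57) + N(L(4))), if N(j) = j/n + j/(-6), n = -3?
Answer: -21150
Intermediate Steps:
L(m) = 0
N(j) = -j/2 (N(j) = j/(-3) + j/(-6) = j*(-⅓) + j*(-⅙) = -j/3 - j/6 = -j/2)
-470*((-12 + 57) + N(L(4))) = -470*((-12 + 57) - ½*0) = -470*(45 + 0) = -470*45 = -21150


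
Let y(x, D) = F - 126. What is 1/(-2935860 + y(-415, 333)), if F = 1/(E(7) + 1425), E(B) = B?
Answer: -1432/4204331951 ≈ -3.4060e-7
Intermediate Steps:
F = 1/1432 (F = 1/(7 + 1425) = 1/1432 ≈ 0.00069832)
y(x, D) = -180431/1432 (y(x, D) = 1/1432 - 126 = -180431/1432)
1/(-2935860 + y(-415, 333)) = 1/(-2935860 - 180431/1432) = 1/(-4204331951/1432) = -1432/4204331951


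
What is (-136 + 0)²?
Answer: 18496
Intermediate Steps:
(-136 + 0)² = (-136)² = 18496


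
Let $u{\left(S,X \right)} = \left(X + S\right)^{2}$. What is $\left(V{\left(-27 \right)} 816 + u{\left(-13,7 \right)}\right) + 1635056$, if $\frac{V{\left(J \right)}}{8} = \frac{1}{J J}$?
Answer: $\frac{397329532}{243} \approx 1.6351 \cdot 10^{6}$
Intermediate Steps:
$V{\left(J \right)} = \frac{8}{J^{2}}$ ($V{\left(J \right)} = 8 \frac{1}{J J} = \frac{8}{J^{2}}$)
$u{\left(S,X \right)} = \left(S + X\right)^{2}$
$\left(V{\left(-27 \right)} 816 + u{\left(-13,7 \right)}\right) + 1635056 = \left(\frac{8}{729} \cdot 816 + \left(-13 + 7\right)^{2}\right) + 1635056 = \left(8 \cdot \frac{1}{729} \cdot 816 + \left(-6\right)^{2}\right) + 1635056 = \left(\frac{8}{729} \cdot 816 + 36\right) + 1635056 = \left(\frac{2176}{243} + 36\right) + 1635056 = \frac{10924}{243} + 1635056 = \frac{397329532}{243}$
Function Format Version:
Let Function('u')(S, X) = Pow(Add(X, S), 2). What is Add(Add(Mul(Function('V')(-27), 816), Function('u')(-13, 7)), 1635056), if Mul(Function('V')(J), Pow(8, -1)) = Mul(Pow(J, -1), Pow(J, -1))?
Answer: Rational(397329532, 243) ≈ 1.6351e+6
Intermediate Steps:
Function('V')(J) = Mul(8, Pow(J, -2)) (Function('V')(J) = Mul(8, Mul(Pow(J, -1), Pow(J, -1))) = Mul(8, Pow(J, -2)))
Function('u')(S, X) = Pow(Add(S, X), 2)
Add(Add(Mul(Function('V')(-27), 816), Function('u')(-13, 7)), 1635056) = Add(Add(Mul(Mul(8, Pow(-27, -2)), 816), Pow(Add(-13, 7), 2)), 1635056) = Add(Add(Mul(Mul(8, Rational(1, 729)), 816), Pow(-6, 2)), 1635056) = Add(Add(Mul(Rational(8, 729), 816), 36), 1635056) = Add(Add(Rational(2176, 243), 36), 1635056) = Add(Rational(10924, 243), 1635056) = Rational(397329532, 243)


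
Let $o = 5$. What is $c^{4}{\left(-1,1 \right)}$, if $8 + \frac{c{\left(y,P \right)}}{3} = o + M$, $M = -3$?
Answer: $104976$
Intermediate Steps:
$c{\left(y,P \right)} = -18$ ($c{\left(y,P \right)} = -24 + 3 \left(5 - 3\right) = -24 + 3 \cdot 2 = -24 + 6 = -18$)
$c^{4}{\left(-1,1 \right)} = \left(-18\right)^{4} = 104976$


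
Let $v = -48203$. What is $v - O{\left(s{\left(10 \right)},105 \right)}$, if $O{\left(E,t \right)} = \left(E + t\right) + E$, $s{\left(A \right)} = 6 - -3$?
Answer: $-48326$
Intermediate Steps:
$s{\left(A \right)} = 9$ ($s{\left(A \right)} = 6 + 3 = 9$)
$O{\left(E,t \right)} = t + 2 E$
$v - O{\left(s{\left(10 \right)},105 \right)} = -48203 - \left(105 + 2 \cdot 9\right) = -48203 - \left(105 + 18\right) = -48203 - 123 = -48326$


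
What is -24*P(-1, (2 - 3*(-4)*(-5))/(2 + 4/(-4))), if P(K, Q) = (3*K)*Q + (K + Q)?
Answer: -2760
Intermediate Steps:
P(K, Q) = K + Q + 3*K*Q (P(K, Q) = 3*K*Q + (K + Q) = K + Q + 3*K*Q)
-24*P(-1, (2 - 3*(-4)*(-5))/(2 + 4/(-4))) = -24*(-1 + (2 - 3*(-4)*(-5))/(2 + 4/(-4)) + 3*(-1)*((2 - 3*(-4)*(-5))/(2 + 4/(-4)))) = -24*(-1 + (2 + 12*(-5))/(2 + 4*(-¼)) + 3*(-1)*((2 + 12*(-5))/(2 + 4*(-¼)))) = -24*(-1 + (2 - 60)/(2 - 1) + 3*(-1)*((2 - 60)/(2 - 1))) = -24*(-1 - 58/1 + 3*(-1)*(-58/1)) = -24*(-1 - 58*1 + 3*(-1)*(-58*1)) = -24*(-1 - 58 + 3*(-1)*(-58)) = -24*(-1 - 58 + 174) = -24*115 = -2760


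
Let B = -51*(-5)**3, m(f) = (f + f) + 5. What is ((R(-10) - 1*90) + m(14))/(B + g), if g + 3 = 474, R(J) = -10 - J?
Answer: -19/2282 ≈ -0.0083260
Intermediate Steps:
g = 471 (g = -3 + 474 = 471)
m(f) = 5 + 2*f (m(f) = 2*f + 5 = 5 + 2*f)
B = 6375 (B = -51*(-125) = 6375)
((R(-10) - 1*90) + m(14))/(B + g) = (((-10 - 1*(-10)) - 1*90) + (5 + 2*14))/(6375 + 471) = (((-10 + 10) - 90) + (5 + 28))/6846 = ((0 - 90) + 33)*(1/6846) = (-90 + 33)*(1/6846) = -57*1/6846 = -19/2282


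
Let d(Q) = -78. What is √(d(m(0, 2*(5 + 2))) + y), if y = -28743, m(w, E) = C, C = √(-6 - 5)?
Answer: I*√28821 ≈ 169.77*I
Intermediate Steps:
C = I*√11 (C = √(-11) = I*√11 ≈ 3.3166*I)
m(w, E) = I*√11
√(d(m(0, 2*(5 + 2))) + y) = √(-78 - 28743) = √(-28821) = I*√28821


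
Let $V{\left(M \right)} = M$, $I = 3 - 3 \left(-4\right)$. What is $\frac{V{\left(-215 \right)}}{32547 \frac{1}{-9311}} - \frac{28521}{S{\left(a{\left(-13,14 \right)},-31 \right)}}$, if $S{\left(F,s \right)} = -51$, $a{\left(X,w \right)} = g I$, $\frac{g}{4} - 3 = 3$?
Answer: $\frac{343456034}{553299} \approx 620.74$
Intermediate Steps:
$g = 24$ ($g = 12 + 4 \cdot 3 = 12 + 12 = 24$)
$I = 15$ ($I = 3 - -12 = 3 + 12 = 15$)
$a{\left(X,w \right)} = 360$ ($a{\left(X,w \right)} = 24 \cdot 15 = 360$)
$\frac{V{\left(-215 \right)}}{32547 \frac{1}{-9311}} - \frac{28521}{S{\left(a{\left(-13,14 \right)},-31 \right)}} = - \frac{215}{32547 \frac{1}{-9311}} - \frac{28521}{-51} = - \frac{215}{32547 \left(- \frac{1}{9311}\right)} - - \frac{9507}{17} = - \frac{215}{- \frac{32547}{9311}} + \frac{9507}{17} = \left(-215\right) \left(- \frac{9311}{32547}\right) + \frac{9507}{17} = \frac{2001865}{32547} + \frac{9507}{17} = \frac{343456034}{553299}$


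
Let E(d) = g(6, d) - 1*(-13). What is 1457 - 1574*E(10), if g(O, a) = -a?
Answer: -3265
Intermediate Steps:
E(d) = 13 - d (E(d) = -d - 1*(-13) = -d + 13 = 13 - d)
1457 - 1574*E(10) = 1457 - 1574*(13 - 1*10) = 1457 - 1574*(13 - 10) = 1457 - 1574*3 = 1457 - 4722 = -3265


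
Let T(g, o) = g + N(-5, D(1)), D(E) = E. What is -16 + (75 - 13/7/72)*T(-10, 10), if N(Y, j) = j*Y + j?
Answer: -38363/36 ≈ -1065.6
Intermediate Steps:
N(Y, j) = j + Y*j (N(Y, j) = Y*j + j = j + Y*j)
T(g, o) = -4 + g (T(g, o) = g + 1*(1 - 5) = g + 1*(-4) = g - 4 = -4 + g)
-16 + (75 - 13/7/72)*T(-10, 10) = -16 + (75 - 13/7/72)*(-4 - 10) = -16 + (75 - 13*⅐*(1/72))*(-14) = -16 + (75 - 13/7*1/72)*(-14) = -16 + (75 - 13/504)*(-14) = -16 + (37787/504)*(-14) = -16 - 37787/36 = -38363/36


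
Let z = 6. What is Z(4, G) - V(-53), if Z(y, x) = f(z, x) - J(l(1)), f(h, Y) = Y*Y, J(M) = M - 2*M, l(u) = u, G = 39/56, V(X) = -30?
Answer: 98737/3136 ≈ 31.485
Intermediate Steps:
G = 39/56 (G = 39*(1/56) = 39/56 ≈ 0.69643)
J(M) = -M
f(h, Y) = Y²
Z(y, x) = 1 + x² (Z(y, x) = x² - (-1) = x² - 1*(-1) = x² + 1 = 1 + x²)
Z(4, G) - V(-53) = (1 + (39/56)²) - 1*(-30) = (1 + 1521/3136) + 30 = 4657/3136 + 30 = 98737/3136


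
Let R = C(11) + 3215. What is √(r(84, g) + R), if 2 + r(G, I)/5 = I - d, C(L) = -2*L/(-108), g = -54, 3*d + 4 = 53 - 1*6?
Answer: √927786/18 ≈ 53.512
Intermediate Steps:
d = 43/3 (d = -4/3 + (53 - 1*6)/3 = -4/3 + (53 - 6)/3 = -4/3 + (⅓)*47 = -4/3 + 47/3 = 43/3 ≈ 14.333)
C(L) = L/54 (C(L) = -2*L*(-1/108) = L/54)
r(G, I) = -245/3 + 5*I (r(G, I) = -10 + 5*(I - 1*43/3) = -10 + 5*(I - 43/3) = -10 + 5*(-43/3 + I) = -10 + (-215/3 + 5*I) = -245/3 + 5*I)
R = 173621/54 (R = (1/54)*11 + 3215 = 11/54 + 3215 = 173621/54 ≈ 3215.2)
√(r(84, g) + R) = √((-245/3 + 5*(-54)) + 173621/54) = √((-245/3 - 270) + 173621/54) = √(-1055/3 + 173621/54) = √(154631/54) = √927786/18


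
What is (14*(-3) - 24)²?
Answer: 4356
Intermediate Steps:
(14*(-3) - 24)² = (-42 - 24)² = (-66)² = 4356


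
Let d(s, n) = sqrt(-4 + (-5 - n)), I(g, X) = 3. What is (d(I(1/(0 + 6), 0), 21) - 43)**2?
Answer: (43 - I*sqrt(30))**2 ≈ 1819.0 - 471.04*I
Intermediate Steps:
d(s, n) = sqrt(-9 - n)
(d(I(1/(0 + 6), 0), 21) - 43)**2 = (sqrt(-9 - 1*21) - 43)**2 = (sqrt(-9 - 21) - 43)**2 = (sqrt(-30) - 43)**2 = (I*sqrt(30) - 43)**2 = (-43 + I*sqrt(30))**2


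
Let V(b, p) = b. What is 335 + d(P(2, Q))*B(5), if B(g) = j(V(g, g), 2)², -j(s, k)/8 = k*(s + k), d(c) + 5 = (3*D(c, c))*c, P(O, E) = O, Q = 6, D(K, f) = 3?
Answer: 163407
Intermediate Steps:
d(c) = -5 + 9*c (d(c) = -5 + (3*3)*c = -5 + 9*c)
j(s, k) = -8*k*(k + s) (j(s, k) = -8*k*(s + k) = -8*k*(k + s))
B(g) = (-32 - 16*g)² (B(g) = (-8*2*(2 + g))² = (-32 - 16*g)²)
335 + d(P(2, Q))*B(5) = 335 + (-5 + 9*2)*(256*(2 + 5)²) = 335 + (-5 + 18)*(256*7²) = 335 + 13*(256*49) = 335 + 13*12544 = 335 + 163072 = 163407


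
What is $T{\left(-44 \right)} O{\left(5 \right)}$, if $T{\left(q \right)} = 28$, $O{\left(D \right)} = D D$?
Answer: $700$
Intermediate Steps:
$O{\left(D \right)} = D^{2}$
$T{\left(-44 \right)} O{\left(5 \right)} = 28 \cdot 5^{2} = 28 \cdot 25 = 700$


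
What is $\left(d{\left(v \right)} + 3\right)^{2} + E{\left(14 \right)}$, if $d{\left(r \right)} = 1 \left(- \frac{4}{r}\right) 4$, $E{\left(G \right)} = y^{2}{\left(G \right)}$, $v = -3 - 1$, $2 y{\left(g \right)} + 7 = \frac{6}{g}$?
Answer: $\frac{2930}{49} \approx 59.796$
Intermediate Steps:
$y{\left(g \right)} = - \frac{7}{2} + \frac{3}{g}$ ($y{\left(g \right)} = - \frac{7}{2} + \frac{6 \frac{1}{g}}{2} = - \frac{7}{2} + \frac{3}{g}$)
$v = -4$ ($v = -3 - 1 = -4$)
$E{\left(G \right)} = \left(- \frac{7}{2} + \frac{3}{G}\right)^{2}$
$d{\left(r \right)} = - \frac{16}{r}$ ($d{\left(r \right)} = - \frac{4}{r} 4 = - \frac{16}{r}$)
$\left(d{\left(v \right)} + 3\right)^{2} + E{\left(14 \right)} = \left(- \frac{16}{-4} + 3\right)^{2} + \frac{\left(-6 + 7 \cdot 14\right)^{2}}{4 \cdot 196} = \left(\left(-16\right) \left(- \frac{1}{4}\right) + 3\right)^{2} + \frac{1}{4} \cdot \frac{1}{196} \left(-6 + 98\right)^{2} = \left(4 + 3\right)^{2} + \frac{1}{4} \cdot \frac{1}{196} \cdot 92^{2} = 7^{2} + \frac{1}{4} \cdot \frac{1}{196} \cdot 8464 = 49 + \frac{529}{49} = \frac{2930}{49}$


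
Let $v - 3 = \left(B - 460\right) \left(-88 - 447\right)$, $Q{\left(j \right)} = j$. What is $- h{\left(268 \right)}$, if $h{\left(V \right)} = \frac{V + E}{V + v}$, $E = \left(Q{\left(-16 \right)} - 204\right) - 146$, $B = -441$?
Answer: $\frac{49}{241153} \approx 0.00020319$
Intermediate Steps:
$v = 482038$ ($v = 3 + \left(-441 - 460\right) \left(-88 - 447\right) = 3 - -482035 = 3 + 482035 = 482038$)
$E = -366$ ($E = \left(-16 - 204\right) - 146 = -220 - 146 = -366$)
$h{\left(V \right)} = \frac{-366 + V}{482038 + V}$ ($h{\left(V \right)} = \frac{V - 366}{V + 482038} = \frac{-366 + V}{482038 + V}$)
$- h{\left(268 \right)} = - \frac{-366 + 268}{482038 + 268} = - \frac{-98}{482306} = \left(-1\right) \left(- \frac{49}{241153}\right) = \frac{49}{241153}$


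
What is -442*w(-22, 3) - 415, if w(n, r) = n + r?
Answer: 7983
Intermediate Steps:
-442*w(-22, 3) - 415 = -442*(-22 + 3) - 415 = -442*(-19) - 415 = 8398 - 415 = 7983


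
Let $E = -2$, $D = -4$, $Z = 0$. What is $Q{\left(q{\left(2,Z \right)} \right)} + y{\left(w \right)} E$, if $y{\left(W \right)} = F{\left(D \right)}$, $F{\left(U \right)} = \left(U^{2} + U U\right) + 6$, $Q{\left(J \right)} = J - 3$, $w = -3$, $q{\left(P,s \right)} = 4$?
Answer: $-75$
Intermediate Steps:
$Q{\left(J \right)} = -3 + J$ ($Q{\left(J \right)} = J - 3 = -3 + J$)
$F{\left(U \right)} = 6 + 2 U^{2}$ ($F{\left(U \right)} = \left(U^{2} + U^{2}\right) + 6 = 2 U^{2} + 6 = 6 + 2 U^{2}$)
$y{\left(W \right)} = 38$ ($y{\left(W \right)} = 6 + 2 \left(-4\right)^{2} = 6 + 2 \cdot 16 = 6 + 32 = 38$)
$Q{\left(q{\left(2,Z \right)} \right)} + y{\left(w \right)} E = \left(-3 + 4\right) + 38 \left(-2\right) = 1 - 76 = -75$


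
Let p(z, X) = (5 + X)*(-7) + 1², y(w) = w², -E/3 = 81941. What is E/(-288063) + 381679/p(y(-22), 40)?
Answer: -36623469785/30150594 ≈ -1214.7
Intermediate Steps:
E = -245823 (E = -3*81941 = -245823)
p(z, X) = -34 - 7*X (p(z, X) = (-35 - 7*X) + 1 = -34 - 7*X)
E/(-288063) + 381679/p(y(-22), 40) = -245823/(-288063) + 381679/(-34 - 7*40) = -245823*(-1/288063) + 381679/(-34 - 280) = 81941/96021 + 381679/(-314) = 81941/96021 + 381679*(-1/314) = 81941/96021 - 381679/314 = -36623469785/30150594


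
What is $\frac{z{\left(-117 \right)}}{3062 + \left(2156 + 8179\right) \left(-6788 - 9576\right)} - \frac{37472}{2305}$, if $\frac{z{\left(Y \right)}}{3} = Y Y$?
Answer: $- \frac{6337317255851}{389819013790} \approx -16.257$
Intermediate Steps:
$z{\left(Y \right)} = 3 Y^{2}$ ($z{\left(Y \right)} = 3 Y Y = 3 Y^{2}$)
$\frac{z{\left(-117 \right)}}{3062 + \left(2156 + 8179\right) \left(-6788 - 9576\right)} - \frac{37472}{2305} = \frac{3 \left(-117\right)^{2}}{3062 + \left(2156 + 8179\right) \left(-6788 - 9576\right)} - \frac{37472}{2305} = \frac{3 \cdot 13689}{3062 + 10335 \left(-16364\right)} - \frac{37472}{2305} = \frac{41067}{3062 - 169121940} - \frac{37472}{2305} = \frac{41067}{-169118878} - \frac{37472}{2305} = 41067 \left(- \frac{1}{169118878}\right) - \frac{37472}{2305} = - \frac{41067}{169118878} - \frac{37472}{2305} = - \frac{6337317255851}{389819013790}$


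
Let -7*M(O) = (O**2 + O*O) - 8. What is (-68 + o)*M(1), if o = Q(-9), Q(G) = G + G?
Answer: -516/7 ≈ -73.714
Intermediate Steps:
M(O) = 8/7 - 2*O**2/7 (M(O) = -((O**2 + O*O) - 8)/7 = -((O**2 + O**2) - 8)/7 = -(2*O**2 - 8)/7 = -(-8 + 2*O**2)/7 = 8/7 - 2*O**2/7)
Q(G) = 2*G
o = -18 (o = 2*(-9) = -18)
(-68 + o)*M(1) = (-68 - 18)*(8/7 - 2/7*1**2) = -86*(8/7 - 2/7*1) = -86*(8/7 - 2/7) = -86*6/7 = -516/7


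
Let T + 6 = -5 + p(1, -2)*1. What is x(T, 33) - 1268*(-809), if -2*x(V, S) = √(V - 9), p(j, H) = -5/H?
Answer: 1025812 - I*√70/4 ≈ 1.0258e+6 - 2.0917*I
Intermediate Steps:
T = -17/2 (T = -6 + (-5 - 5/(-2)*1) = -6 + (-5 - 5*(-½)*1) = -6 + (-5 + (5/2)*1) = -6 + (-5 + 5/2) = -6 - 5/2 = -17/2 ≈ -8.5000)
x(V, S) = -√(-9 + V)/2 (x(V, S) = -√(V - 9)/2 = -√(-9 + V)/2)
x(T, 33) - 1268*(-809) = -√(-9 - 17/2)/2 - 1268*(-809) = -I*√70/4 + 1025812 = 1025812 - I*√70/4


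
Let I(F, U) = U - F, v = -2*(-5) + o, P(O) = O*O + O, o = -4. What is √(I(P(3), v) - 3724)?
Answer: I*√3730 ≈ 61.074*I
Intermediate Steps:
P(O) = O + O² (P(O) = O² + O = O + O²)
v = 6 (v = -2*(-5) - 4 = 10 - 4 = 6)
√(I(P(3), v) - 3724) = √((6 - 3*(1 + 3)) - 3724) = √((6 - 3*4) - 3724) = √((6 - 1*12) - 3724) = √((6 - 12) - 3724) = √(-6 - 3724) = √(-3730) = I*√3730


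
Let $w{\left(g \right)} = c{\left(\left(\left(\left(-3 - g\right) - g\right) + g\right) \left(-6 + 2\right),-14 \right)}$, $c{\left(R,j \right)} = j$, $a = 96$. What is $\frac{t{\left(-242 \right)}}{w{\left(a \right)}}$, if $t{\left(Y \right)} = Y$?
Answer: $\frac{121}{7} \approx 17.286$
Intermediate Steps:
$w{\left(g \right)} = -14$
$\frac{t{\left(-242 \right)}}{w{\left(a \right)}} = - \frac{242}{-14} = \left(-242\right) \left(- \frac{1}{14}\right) = \frac{121}{7}$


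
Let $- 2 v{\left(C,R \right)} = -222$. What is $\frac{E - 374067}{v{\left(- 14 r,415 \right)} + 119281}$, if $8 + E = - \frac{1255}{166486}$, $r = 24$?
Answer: $- \frac{62278251705}{19877096512} \approx -3.1332$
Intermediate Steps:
$v{\left(C,R \right)} = 111$ ($v{\left(C,R \right)} = \left(- \frac{1}{2}\right) \left(-222\right) = 111$)
$E = - \frac{1333143}{166486}$ ($E = -8 - \frac{1255}{166486} = - \frac{1333143}{166486} \approx -8.0075$)
$\frac{E - 374067}{v{\left(- 14 r,415 \right)} + 119281} = \frac{- \frac{1333143}{166486} - 374067}{111 + 119281} = - \frac{62278251705}{166486 \cdot 119392} = \left(- \frac{62278251705}{166486}\right) \frac{1}{119392} = - \frac{62278251705}{19877096512}$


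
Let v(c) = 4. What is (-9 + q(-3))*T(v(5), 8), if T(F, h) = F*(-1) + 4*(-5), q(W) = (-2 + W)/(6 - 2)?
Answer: 246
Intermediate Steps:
q(W) = -1/2 + W/4 (q(W) = (-2 + W)/4 = (-2 + W)*(1/4) = -1/2 + W/4)
T(F, h) = -20 - F (T(F, h) = -F - 20 = -20 - F)
(-9 + q(-3))*T(v(5), 8) = (-9 + (-1/2 + (1/4)*(-3)))*(-20 - 1*4) = (-9 + (-1/2 - 3/4))*(-20 - 4) = (-9 - 5/4)*(-24) = -41/4*(-24) = 246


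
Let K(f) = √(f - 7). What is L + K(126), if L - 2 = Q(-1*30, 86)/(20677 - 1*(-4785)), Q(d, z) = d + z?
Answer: 25490/12731 + √119 ≈ 12.911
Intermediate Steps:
K(f) = √(-7 + f)
L = 25490/12731 (L = 2 + (-1*30 + 86)/(20677 - 1*(-4785)) = 2 + (-30 + 86)/(20677 + 4785) = 2 + 56/25462 = 2 + 56*(1/25462) = 2 + 28/12731 = 25490/12731 ≈ 2.0022)
L + K(126) = 25490/12731 + √(-7 + 126) = 25490/12731 + √119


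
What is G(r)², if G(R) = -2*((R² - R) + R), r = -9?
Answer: 26244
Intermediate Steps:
G(R) = -2*R²
G(r)² = (-2*(-9)²)² = (-2*81)² = (-162)² = 26244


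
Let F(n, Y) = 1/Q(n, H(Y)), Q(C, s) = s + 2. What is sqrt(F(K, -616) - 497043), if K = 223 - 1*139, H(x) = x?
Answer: I*sqrt(187383223442)/614 ≈ 705.01*I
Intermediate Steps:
K = 84 (K = 223 - 139 = 84)
Q(C, s) = 2 + s
F(n, Y) = 1/(2 + Y)
sqrt(F(K, -616) - 497043) = sqrt(1/(2 - 616) - 497043) = sqrt(1/(-614) - 497043) = sqrt(-1/614 - 497043) = sqrt(-305184403/614) = I*sqrt(187383223442)/614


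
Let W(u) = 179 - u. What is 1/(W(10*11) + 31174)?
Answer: 1/31243 ≈ 3.2007e-5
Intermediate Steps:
1/(W(10*11) + 31174) = 1/((179 - 10*11) + 31174) = 1/((179 - 1*110) + 31174) = 1/((179 - 110) + 31174) = 1/(69 + 31174) = 1/31243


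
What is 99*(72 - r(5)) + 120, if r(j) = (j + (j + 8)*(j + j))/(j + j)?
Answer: 11823/2 ≈ 5911.5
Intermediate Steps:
r(j) = (j + 2*j*(8 + j))/(2*j) (r(j) = (j + (8 + j)*(2*j))/((2*j)) = (j + 2*j*(8 + j))*(1/(2*j)) = (j + 2*j*(8 + j))/(2*j))
99*(72 - r(5)) + 120 = 99*(72 - (17/2 + 5)) + 120 = 99*(72 - 1*27/2) + 120 = 99*(72 - 27/2) + 120 = 99*(117/2) + 120 = 11583/2 + 120 = 11823/2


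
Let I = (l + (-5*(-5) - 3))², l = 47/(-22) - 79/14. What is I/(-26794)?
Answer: -1199025/158861626 ≈ -0.0075476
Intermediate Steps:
l = -599/77 (l = 47*(-1/22) - 79*1/14 = -47/22 - 79/14 = -599/77 ≈ -7.7792)
I = 1199025/5929 (I = (-599/77 + (-5*(-5) - 3))² = (-599/77 + (25 - 3))² = (-599/77 + 22)² = (1095/77)² = 1199025/5929 ≈ 202.23)
I/(-26794) = (1199025/5929)/(-26794) = (1199025/5929)*(-1/26794) = -1199025/158861626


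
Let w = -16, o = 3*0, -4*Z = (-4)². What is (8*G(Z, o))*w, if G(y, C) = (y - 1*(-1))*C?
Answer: 0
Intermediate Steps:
Z = -4 (Z = -¼*(-4)² = -¼*16 = -4)
o = 0
G(y, C) = C*(1 + y) (G(y, C) = (y + 1)*C = (1 + y)*C = C*(1 + y))
(8*G(Z, o))*w = (8*(0*(1 - 4)))*(-16) = (8*(0*(-3)))*(-16) = (8*0)*(-16) = 0*(-16) = 0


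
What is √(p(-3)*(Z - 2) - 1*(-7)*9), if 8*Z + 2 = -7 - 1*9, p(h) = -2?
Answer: √286/2 ≈ 8.4558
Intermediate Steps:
Z = -9/4 (Z = -¼ + (-7 - 1*9)/8 = -¼ + (-7 - 9)/8 = -¼ + (⅛)*(-16) = -¼ - 2 = -9/4 ≈ -2.2500)
√(p(-3)*(Z - 2) - 1*(-7)*9) = √(-2*(-9/4 - 2) - 1*(-7)*9) = √(-2*(-17/4) + 7*9) = √(17/2 + 63) = √(143/2) = √286/2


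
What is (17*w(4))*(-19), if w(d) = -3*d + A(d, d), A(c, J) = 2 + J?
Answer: 1938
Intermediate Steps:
w(d) = 2 - 2*d (w(d) = -3*d + (2 + d) = 2 - 2*d)
(17*w(4))*(-19) = (17*(2 - 2*4))*(-19) = (17*(2 - 8))*(-19) = (17*(-6))*(-19) = -102*(-19) = 1938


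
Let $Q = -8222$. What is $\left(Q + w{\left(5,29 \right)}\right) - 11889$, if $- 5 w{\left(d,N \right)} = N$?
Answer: $- \frac{100584}{5} \approx -20117.0$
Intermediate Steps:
$w{\left(d,N \right)} = - \frac{N}{5}$
$\left(Q + w{\left(5,29 \right)}\right) - 11889 = \left(-8222 - \frac{29}{5}\right) - 11889 = - \frac{41139}{5} - 11889 = - \frac{100584}{5}$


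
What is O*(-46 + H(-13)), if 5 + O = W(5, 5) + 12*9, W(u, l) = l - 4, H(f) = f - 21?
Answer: -8320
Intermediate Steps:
H(f) = -21 + f
W(u, l) = -4 + l
O = 104 (O = -5 + ((-4 + 5) + 12*9) = -5 + (1 + 108) = -5 + 109 = 104)
O*(-46 + H(-13)) = 104*(-46 + (-21 - 13)) = 104*(-46 - 34) = 104*(-80) = -8320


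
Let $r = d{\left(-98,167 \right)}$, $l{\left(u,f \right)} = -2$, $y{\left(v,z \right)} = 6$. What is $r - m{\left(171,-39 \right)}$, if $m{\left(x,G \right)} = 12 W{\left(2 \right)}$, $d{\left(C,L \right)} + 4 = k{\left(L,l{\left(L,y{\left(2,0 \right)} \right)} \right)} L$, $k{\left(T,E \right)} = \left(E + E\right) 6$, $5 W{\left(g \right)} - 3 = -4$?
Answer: $- \frac{20048}{5} \approx -4009.6$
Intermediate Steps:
$W{\left(g \right)} = - \frac{1}{5}$ ($W{\left(g \right)} = \frac{3}{5} + \frac{1}{5} \left(-4\right) = \frac{3}{5} - \frac{4}{5} = - \frac{1}{5}$)
$k{\left(T,E \right)} = 12 E$ ($k{\left(T,E \right)} = 2 E 6 = 12 E$)
$d{\left(C,L \right)} = -4 - 24 L$ ($d{\left(C,L \right)} = -4 + 12 \left(-2\right) L = -4 - 24 L$)
$r = -4012$ ($r = -4 - 4008 = -4012$)
$m{\left(x,G \right)} = - \frac{12}{5}$ ($m{\left(x,G \right)} = 12 \left(- \frac{1}{5}\right) = - \frac{12}{5}$)
$r - m{\left(171,-39 \right)} = -4012 - - \frac{12}{5} = -4012 + \frac{12}{5} = - \frac{20048}{5}$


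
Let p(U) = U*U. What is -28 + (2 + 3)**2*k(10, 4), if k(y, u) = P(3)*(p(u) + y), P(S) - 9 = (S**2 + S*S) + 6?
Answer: 21422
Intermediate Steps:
P(S) = 15 + 2*S**2 (P(S) = 9 + ((S**2 + S*S) + 6) = 9 + ((S**2 + S**2) + 6) = 9 + (2*S**2 + 6) = 9 + (6 + 2*S**2) = 15 + 2*S**2)
p(U) = U**2
k(y, u) = 33*y + 33*u**2 (k(y, u) = (15 + 2*3**2)*(u**2 + y) = (15 + 2*9)*(y + u**2) = (15 + 18)*(y + u**2) = 33*(y + u**2) = 33*y + 33*u**2)
-28 + (2 + 3)**2*k(10, 4) = -28 + (2 + 3)**2*(33*10 + 33*4**2) = -28 + 5**2*(330 + 33*16) = -28 + 25*(330 + 528) = -28 + 25*858 = -28 + 21450 = 21422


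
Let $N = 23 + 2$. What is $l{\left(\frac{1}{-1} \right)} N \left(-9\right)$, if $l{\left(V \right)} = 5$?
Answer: $-1125$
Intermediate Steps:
$N = 25$
$l{\left(\frac{1}{-1} \right)} N \left(-9\right) = 5 \cdot 25 \left(-9\right) = 125 \left(-9\right) = -1125$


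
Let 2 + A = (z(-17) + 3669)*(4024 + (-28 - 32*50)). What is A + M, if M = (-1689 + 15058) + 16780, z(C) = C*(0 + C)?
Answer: 9513515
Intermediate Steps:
z(C) = C² (z(C) = C*C = C²)
M = 30149 (M = 13369 + 16780 = 30149)
A = 9483366 (A = -2 + ((-17)² + 3669)*(4024 + (-28 - 32*50)) = -2 + (289 + 3669)*(4024 + (-28 - 1600)) = -2 + 3958*(4024 - 1628) = -2 + 3958*2396 = -2 + 9483368 = 9483366)
A + M = 9483366 + 30149 = 9513515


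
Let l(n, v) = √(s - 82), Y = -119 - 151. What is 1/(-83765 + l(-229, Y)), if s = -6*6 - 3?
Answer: -7615/637870486 - I/637870486 ≈ -1.1938e-5 - 1.5677e-9*I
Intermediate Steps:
s = -39 (s = -36 - 3 = -39)
Y = -270
l(n, v) = 11*I (l(n, v) = √(-39 - 82) = √(-121) = 11*I)
1/(-83765 + l(-229, Y)) = 1/(-83765 + 11*I) = (-83765 - 11*I)/7016575346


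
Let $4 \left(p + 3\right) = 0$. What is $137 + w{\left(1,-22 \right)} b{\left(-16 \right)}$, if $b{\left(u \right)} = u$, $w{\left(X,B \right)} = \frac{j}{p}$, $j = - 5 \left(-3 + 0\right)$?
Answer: $217$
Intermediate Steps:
$p = -3$ ($p = -3 + \frac{1}{4} \cdot 0 = -3 + 0 = -3$)
$j = 15$ ($j = \left(-5\right) \left(-3\right) = 15$)
$w{\left(X,B \right)} = -5$ ($w{\left(X,B \right)} = \frac{15}{-3} = 15 \left(- \frac{1}{3}\right) = -5$)
$137 + w{\left(1,-22 \right)} b{\left(-16 \right)} = 137 - -80 = 137 + 80 = 217$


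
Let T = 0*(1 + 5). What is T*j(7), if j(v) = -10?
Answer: 0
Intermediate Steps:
T = 0 (T = 0*6 = 0)
T*j(7) = 0*(-10) = 0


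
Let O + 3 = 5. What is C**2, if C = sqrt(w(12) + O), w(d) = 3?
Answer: 5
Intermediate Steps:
O = 2 (O = -3 + 5 = 2)
C = sqrt(5) (C = sqrt(3 + 2) = sqrt(5) ≈ 2.2361)
C**2 = (sqrt(5))**2 = 5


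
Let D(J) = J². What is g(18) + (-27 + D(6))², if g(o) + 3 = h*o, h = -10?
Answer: -102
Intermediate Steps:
g(o) = -3 - 10*o
g(18) + (-27 + D(6))² = (-3 - 10*18) + (-27 + 6²)² = (-3 - 180) + (-27 + 36)² = -183 + 9² = -183 + 81 = -102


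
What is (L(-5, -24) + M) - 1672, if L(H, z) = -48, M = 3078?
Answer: 1358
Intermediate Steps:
(L(-5, -24) + M) - 1672 = (-48 + 3078) - 1672 = 3030 - 1672 = 1358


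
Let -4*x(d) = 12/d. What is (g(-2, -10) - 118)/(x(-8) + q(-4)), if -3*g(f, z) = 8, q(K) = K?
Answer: 2896/87 ≈ 33.287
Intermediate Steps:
x(d) = -3/d
g(f, z) = -8/3 (g(f, z) = -1/3*8 = -8/3)
(g(-2, -10) - 118)/(x(-8) + q(-4)) = (-8/3 - 118)/(-3/(-8) - 4) = -362/(3*(-3*(-1/8) - 4)) = -362/(3*(3/8 - 4)) = -362/(3*(-29/8)) = -362/3*(-8/29) = 2896/87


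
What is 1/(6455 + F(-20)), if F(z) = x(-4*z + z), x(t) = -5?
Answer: 1/6450 ≈ 0.00015504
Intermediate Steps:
F(z) = -5
1/(6455 + F(-20)) = 1/(6455 - 5) = 1/6450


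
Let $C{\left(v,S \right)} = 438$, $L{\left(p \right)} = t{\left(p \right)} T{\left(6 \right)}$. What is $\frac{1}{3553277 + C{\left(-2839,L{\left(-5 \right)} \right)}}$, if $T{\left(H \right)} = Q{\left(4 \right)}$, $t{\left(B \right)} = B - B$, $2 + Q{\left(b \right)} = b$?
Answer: $\frac{1}{3553715} \approx 2.814 \cdot 10^{-7}$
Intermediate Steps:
$Q{\left(b \right)} = -2 + b$
$t{\left(B \right)} = 0$
$T{\left(H \right)} = 2$ ($T{\left(H \right)} = -2 + 4 = 2$)
$L{\left(p \right)} = 0$ ($L{\left(p \right)} = 0 \cdot 2 = 0$)
$\frac{1}{3553277 + C{\left(-2839,L{\left(-5 \right)} \right)}} = \frac{1}{3553277 + 438} = \frac{1}{3553715}$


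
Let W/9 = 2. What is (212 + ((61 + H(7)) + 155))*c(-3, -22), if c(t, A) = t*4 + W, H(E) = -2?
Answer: 2556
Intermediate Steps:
W = 18 (W = 9*2 = 18)
c(t, A) = 18 + 4*t (c(t, A) = t*4 + 18 = 4*t + 18 = 18 + 4*t)
(212 + ((61 + H(7)) + 155))*c(-3, -22) = (212 + ((61 - 2) + 155))*(18 + 4*(-3)) = (212 + (59 + 155))*(18 - 12) = (212 + 214)*6 = 426*6 = 2556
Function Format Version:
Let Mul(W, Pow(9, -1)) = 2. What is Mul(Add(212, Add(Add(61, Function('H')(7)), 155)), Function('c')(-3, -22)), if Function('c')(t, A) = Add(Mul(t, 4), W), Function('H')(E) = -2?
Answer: 2556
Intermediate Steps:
W = 18 (W = Mul(9, 2) = 18)
Function('c')(t, A) = Add(18, Mul(4, t)) (Function('c')(t, A) = Add(Mul(t, 4), 18) = Add(Mul(4, t), 18) = Add(18, Mul(4, t)))
Mul(Add(212, Add(Add(61, Function('H')(7)), 155)), Function('c')(-3, -22)) = Mul(Add(212, Add(Add(61, -2), 155)), Add(18, Mul(4, -3))) = Mul(Add(212, Add(59, 155)), Add(18, -12)) = Mul(Add(212, 214), 6) = Mul(426, 6) = 2556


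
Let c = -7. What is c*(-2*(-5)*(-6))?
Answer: 420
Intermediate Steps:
c*(-2*(-5)*(-6)) = -7*(-2*(-5))*(-6) = -70*(-6) = -7*(-60) = 420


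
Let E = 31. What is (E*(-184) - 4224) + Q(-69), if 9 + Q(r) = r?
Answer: -10006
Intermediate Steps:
Q(r) = -9 + r
(E*(-184) - 4224) + Q(-69) = (31*(-184) - 4224) + (-9 - 69) = (-5704 - 4224) - 78 = -9928 - 78 = -10006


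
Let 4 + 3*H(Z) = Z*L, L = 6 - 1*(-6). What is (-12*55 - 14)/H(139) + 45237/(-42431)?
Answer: -80534925/35302592 ≈ -2.2813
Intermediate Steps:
L = 12 (L = 6 + 6 = 12)
H(Z) = -4/3 + 4*Z (H(Z) = -4/3 + (Z*12)/3 = -4/3 + (12*Z)/3 = -4/3 + 4*Z)
(-12*55 - 14)/H(139) + 45237/(-42431) = (-12*55 - 14)/(-4/3 + 4*139) + 45237/(-42431) = (-660 - 14)/(-4/3 + 556) + 45237*(-1/42431) = -674/1664/3 - 45237/42431 = -674*3/1664 - 45237/42431 = -1011/832 - 45237/42431 = -80534925/35302592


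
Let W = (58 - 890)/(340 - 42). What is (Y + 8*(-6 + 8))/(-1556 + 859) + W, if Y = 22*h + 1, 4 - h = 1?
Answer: -302319/103853 ≈ -2.9110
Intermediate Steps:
h = 3 (h = 4 - 1*1 = 4 - 1 = 3)
Y = 67 (Y = 22*3 + 1 = 66 + 1 = 67)
W = -416/149 (W = -832/298 = -832*1/298 = -416/149 ≈ -2.7919)
(Y + 8*(-6 + 8))/(-1556 + 859) + W = (67 + 8*(-6 + 8))/(-1556 + 859) - 416/149 = (67 + 8*2)/(-697) - 416/149 = (67 + 16)*(-1/697) - 416/149 = 83*(-1/697) - 416/149 = -83/697 - 416/149 = -302319/103853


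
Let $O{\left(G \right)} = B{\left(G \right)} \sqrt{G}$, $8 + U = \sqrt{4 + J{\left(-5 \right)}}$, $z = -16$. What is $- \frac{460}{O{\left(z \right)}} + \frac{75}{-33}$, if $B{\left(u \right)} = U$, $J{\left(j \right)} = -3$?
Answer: $- \frac{25}{11} - \frac{115 i}{7} \approx -2.2727 - 16.429 i$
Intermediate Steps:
$U = -7$ ($U = -8 + \sqrt{4 - 3} = -8 + \sqrt{1} = -8 + 1 = -7$)
$B{\left(u \right)} = -7$
$O{\left(G \right)} = - 7 \sqrt{G}$
$- \frac{460}{O{\left(z \right)}} + \frac{75}{-33} = - \frac{460}{\left(-7\right) \sqrt{-16}} + \frac{75}{-33} = - \frac{460}{\left(-7\right) 4 i} + 75 \left(- \frac{1}{33}\right) = - \frac{460}{\left(-28\right) i} - \frac{25}{11} = - 460 \frac{i}{28} - \frac{25}{11} = - \frac{115 i}{7} - \frac{25}{11} = - \frac{25}{11} - \frac{115 i}{7}$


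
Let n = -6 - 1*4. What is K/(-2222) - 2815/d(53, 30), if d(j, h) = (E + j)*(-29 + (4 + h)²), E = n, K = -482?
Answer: 8551636/53840171 ≈ 0.15883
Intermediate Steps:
n = -10 (n = -6 - 4 = -10)
E = -10
d(j, h) = (-29 + (4 + h)²)*(-10 + j) (d(j, h) = (-10 + j)*(-29 + (4 + h)²) = (-29 + (4 + h)²)*(-10 + j))
K/(-2222) - 2815/d(53, 30) = -482/(-2222) - 2815/(290 - 29*53 - 10*(4 + 30)² + 53*(4 + 30)²) = -482*(-1/2222) - 2815/(290 - 1537 - 10*34² + 53*34²) = 241/1111 - 2815/(290 - 1537 - 10*1156 + 53*1156) = 241/1111 - 2815/(290 - 1537 - 11560 + 61268) = 241/1111 - 2815/48461 = 8551636/53840171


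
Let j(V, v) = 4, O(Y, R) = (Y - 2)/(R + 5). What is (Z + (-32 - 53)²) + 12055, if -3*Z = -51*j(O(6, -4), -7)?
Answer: 19348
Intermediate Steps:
O(Y, R) = (-2 + Y)/(5 + R)
Z = 68 (Z = -(-17)*4 = -⅓*(-204) = 68)
(Z + (-32 - 53)²) + 12055 = (68 + (-32 - 53)²) + 12055 = (68 + (-85)²) + 12055 = (68 + 7225) + 12055 = 7293 + 12055 = 19348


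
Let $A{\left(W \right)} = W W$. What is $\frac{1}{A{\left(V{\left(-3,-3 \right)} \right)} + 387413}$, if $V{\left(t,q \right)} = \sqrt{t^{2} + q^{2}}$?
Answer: $\frac{1}{387431} \approx 2.5811 \cdot 10^{-6}$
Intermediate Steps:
$V{\left(t,q \right)} = \sqrt{q^{2} + t^{2}}$
$A{\left(W \right)} = W^{2}$
$\frac{1}{A{\left(V{\left(-3,-3 \right)} \right)} + 387413} = \frac{1}{\left(\sqrt{\left(-3\right)^{2} + \left(-3\right)^{2}}\right)^{2} + 387413} = \frac{1}{\left(\sqrt{9 + 9}\right)^{2} + 387413} = \frac{1}{\left(\sqrt{18}\right)^{2} + 387413} = \frac{1}{\left(3 \sqrt{2}\right)^{2} + 387413} = \frac{1}{18 + 387413} = \frac{1}{387431}$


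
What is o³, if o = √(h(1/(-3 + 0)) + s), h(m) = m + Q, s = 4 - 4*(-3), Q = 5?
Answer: 62*√186/9 ≈ 93.952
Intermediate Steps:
s = 16 (s = 4 + 12 = 16)
h(m) = 5 + m (h(m) = m + 5 = 5 + m)
o = √186/3 (o = √((5 + 1/(-3 + 0)) + 16) = √((5 + 1/(-3)) + 16) = √((5 - ⅓) + 16) = √(14/3 + 16) = √(62/3) = √186/3 ≈ 4.5461)
o³ = (√186/3)³ = 62*√186/9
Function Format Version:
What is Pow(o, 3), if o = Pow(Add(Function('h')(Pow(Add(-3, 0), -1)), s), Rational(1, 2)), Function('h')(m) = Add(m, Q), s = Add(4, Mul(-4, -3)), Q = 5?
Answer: Mul(Rational(62, 9), Pow(186, Rational(1, 2))) ≈ 93.952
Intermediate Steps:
s = 16 (s = Add(4, 12) = 16)
Function('h')(m) = Add(5, m) (Function('h')(m) = Add(m, 5) = Add(5, m))
o = Mul(Rational(1, 3), Pow(186, Rational(1, 2))) (o = Pow(Add(Add(5, Pow(Add(-3, 0), -1)), 16), Rational(1, 2)) = Pow(Add(Add(5, Pow(-3, -1)), 16), Rational(1, 2)) = Pow(Add(Add(5, Rational(-1, 3)), 16), Rational(1, 2)) = Pow(Add(Rational(14, 3), 16), Rational(1, 2)) = Pow(Rational(62, 3), Rational(1, 2)) = Mul(Rational(1, 3), Pow(186, Rational(1, 2))) ≈ 4.5461)
Pow(o, 3) = Pow(Mul(Rational(1, 3), Pow(186, Rational(1, 2))), 3) = Mul(Rational(62, 9), Pow(186, Rational(1, 2)))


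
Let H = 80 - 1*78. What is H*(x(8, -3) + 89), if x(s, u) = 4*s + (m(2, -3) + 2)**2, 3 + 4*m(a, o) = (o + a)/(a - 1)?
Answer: 244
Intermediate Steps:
H = 2 (H = 80 - 78 = 2)
m(a, o) = -3/4 + (a + o)/(4*(-1 + a)) (m(a, o) = -3/4 + ((o + a)/(a - 1))/4 = -3/4 + ((a + o)/(-1 + a))/4 = -3/4 + (a + o)/(4*(-1 + a)))
x(s, u) = 1 + 4*s (x(s, u) = 4*s + ((3 - 3 - 2*2)/(4*(-1 + 2)) + 2)**2 = 4*s + ((1/4)*(3 - 3 - 4)/1 + 2)**2 = 4*s + ((1/4)*1*(-4) + 2)**2 = 4*s + (-1 + 2)**2 = 4*s + 1**2 = 4*s + 1 = 1 + 4*s)
H*(x(8, -3) + 89) = 2*((1 + 4*8) + 89) = 2*((1 + 32) + 89) = 2*(33 + 89) = 2*122 = 244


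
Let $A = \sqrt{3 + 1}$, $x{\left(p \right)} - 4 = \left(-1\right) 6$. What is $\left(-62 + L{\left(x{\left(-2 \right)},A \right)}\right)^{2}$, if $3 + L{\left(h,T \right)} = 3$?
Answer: $3844$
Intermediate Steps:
$x{\left(p \right)} = -2$ ($x{\left(p \right)} = 4 - 6 = -2$)
$A = 2$ ($A = \sqrt{4} = 2$)
$L{\left(h,T \right)} = 0$ ($L{\left(h,T \right)} = -3 + 3 = 0$)
$\left(-62 + L{\left(x{\left(-2 \right)},A \right)}\right)^{2} = \left(-62 + 0\right)^{2} = \left(-62\right)^{2} = 3844$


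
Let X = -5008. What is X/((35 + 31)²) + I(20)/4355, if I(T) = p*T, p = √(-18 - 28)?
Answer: -1252/1089 + 4*I*√46/871 ≈ -1.1497 + 0.031147*I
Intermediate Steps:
p = I*√46 (p = √(-46) = I*√46 ≈ 6.7823*I)
I(T) = I*T*√46 (I(T) = (I*√46)*T = I*T*√46)
X/((35 + 31)²) + I(20)/4355 = -5008/(35 + 31)² + (I*20*√46)/4355 = -5008/(66²) + (20*I*√46)*(1/4355) = -5008/4356 + 4*I*√46/871 = -5008*1/4356 + 4*I*√46/871 = -1252/1089 + 4*I*√46/871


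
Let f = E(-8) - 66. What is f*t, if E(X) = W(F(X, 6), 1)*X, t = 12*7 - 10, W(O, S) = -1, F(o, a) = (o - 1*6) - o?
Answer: -4292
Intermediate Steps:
F(o, a) = -6 (F(o, a) = (o - 6) - o = (-6 + o) - o = -6)
t = 74 (t = 84 - 10 = 74)
E(X) = -X
f = -58 (f = -1*(-8) - 66 = 8 - 66 = -58)
f*t = -58*74 = -4292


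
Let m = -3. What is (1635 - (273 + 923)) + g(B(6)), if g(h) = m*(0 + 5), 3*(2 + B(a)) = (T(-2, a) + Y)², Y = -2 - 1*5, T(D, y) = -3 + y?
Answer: 424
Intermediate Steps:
Y = -7 (Y = -2 - 5 = -7)
B(a) = -2 + (-10 + a)²/3 (B(a) = -2 + ((-3 + a) - 7)²/3 = -2 + (-10 + a)²/3)
g(h) = -15 (g(h) = -3*(0 + 5) = -3*5 = -15)
(1635 - (273 + 923)) + g(B(6)) = (1635 - (273 + 923)) - 15 = (1635 - 1*1196) - 15 = (1635 - 1196) - 15 = 439 - 15 = 424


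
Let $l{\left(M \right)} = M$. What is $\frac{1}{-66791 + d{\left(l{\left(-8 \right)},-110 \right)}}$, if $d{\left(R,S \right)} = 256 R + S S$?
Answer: $- \frac{1}{56739} \approx -1.7625 \cdot 10^{-5}$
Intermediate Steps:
$d{\left(R,S \right)} = S^{2} + 256 R$ ($d{\left(R,S \right)} = 256 R + S^{2} = S^{2} + 256 R$)
$\frac{1}{-66791 + d{\left(l{\left(-8 \right)},-110 \right)}} = \frac{1}{-66791 + \left(\left(-110\right)^{2} + 256 \left(-8\right)\right)} = \frac{1}{-66791 + \left(12100 - 2048\right)} = \frac{1}{-66791 + 10052} = \frac{1}{-56739} = - \frac{1}{56739}$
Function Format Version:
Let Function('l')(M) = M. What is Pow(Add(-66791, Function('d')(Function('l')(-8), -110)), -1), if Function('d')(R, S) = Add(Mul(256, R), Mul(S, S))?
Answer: Rational(-1, 56739) ≈ -1.7625e-5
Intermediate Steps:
Function('d')(R, S) = Add(Pow(S, 2), Mul(256, R)) (Function('d')(R, S) = Add(Mul(256, R), Pow(S, 2)) = Add(Pow(S, 2), Mul(256, R)))
Pow(Add(-66791, Function('d')(Function('l')(-8), -110)), -1) = Pow(Add(-66791, Add(Pow(-110, 2), Mul(256, -8))), -1) = Pow(Add(-66791, Add(12100, -2048)), -1) = Pow(Add(-66791, 10052), -1) = Pow(-56739, -1) = Rational(-1, 56739)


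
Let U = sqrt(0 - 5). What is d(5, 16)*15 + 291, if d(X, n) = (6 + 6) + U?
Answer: 471 + 15*I*sqrt(5) ≈ 471.0 + 33.541*I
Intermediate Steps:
U = I*sqrt(5) (U = sqrt(-5) = I*sqrt(5) ≈ 2.2361*I)
d(X, n) = 12 + I*sqrt(5) (d(X, n) = (6 + 6) + I*sqrt(5) = 12 + I*sqrt(5))
d(5, 16)*15 + 291 = (12 + I*sqrt(5))*15 + 291 = (180 + 15*I*sqrt(5)) + 291 = 471 + 15*I*sqrt(5)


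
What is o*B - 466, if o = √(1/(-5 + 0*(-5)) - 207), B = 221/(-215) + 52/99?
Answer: -466 - 21398*I*√1295/106425 ≈ -466.0 - 7.2354*I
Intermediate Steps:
B = -10699/21285 (B = 221*(-1/215) + 52*(1/99) = -221/215 + 52/99 = -10699/21285 ≈ -0.50265)
o = 2*I*√1295/5 (o = √(1/(-5 + 0) - 207) = √(1/(-5) - 207) = √(-⅕ - 207) = √(-1036/5) = 2*I*√1295/5 ≈ 14.394*I)
o*B - 466 = (2*I*√1295/5)*(-10699/21285) - 466 = -21398*I*√1295/106425 - 466 = -466 - 21398*I*√1295/106425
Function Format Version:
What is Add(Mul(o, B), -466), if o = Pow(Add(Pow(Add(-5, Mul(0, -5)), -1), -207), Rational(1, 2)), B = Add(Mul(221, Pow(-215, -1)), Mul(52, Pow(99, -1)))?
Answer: Add(-466, Mul(Rational(-21398, 106425), I, Pow(1295, Rational(1, 2)))) ≈ Add(-466.00, Mul(-7.2354, I))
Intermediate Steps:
B = Rational(-10699, 21285) (B = Add(Mul(221, Rational(-1, 215)), Mul(52, Rational(1, 99))) = Add(Rational(-221, 215), Rational(52, 99)) = Rational(-10699, 21285) ≈ -0.50265)
o = Mul(Rational(2, 5), I, Pow(1295, Rational(1, 2))) (o = Pow(Add(Pow(Add(-5, 0), -1), -207), Rational(1, 2)) = Pow(Add(Pow(-5, -1), -207), Rational(1, 2)) = Pow(Add(Rational(-1, 5), -207), Rational(1, 2)) = Pow(Rational(-1036, 5), Rational(1, 2)) = Mul(Rational(2, 5), I, Pow(1295, Rational(1, 2))) ≈ Mul(14.394, I))
Add(Mul(o, B), -466) = Add(Mul(Mul(Rational(2, 5), I, Pow(1295, Rational(1, 2))), Rational(-10699, 21285)), -466) = Add(Mul(Rational(-21398, 106425), I, Pow(1295, Rational(1, 2))), -466) = Add(-466, Mul(Rational(-21398, 106425), I, Pow(1295, Rational(1, 2))))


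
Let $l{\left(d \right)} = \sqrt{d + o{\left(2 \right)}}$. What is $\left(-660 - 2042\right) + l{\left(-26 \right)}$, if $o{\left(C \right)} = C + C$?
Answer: $-2702 + i \sqrt{22} \approx -2702.0 + 4.6904 i$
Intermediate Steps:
$o{\left(C \right)} = 2 C$
$l{\left(d \right)} = \sqrt{4 + d}$ ($l{\left(d \right)} = \sqrt{d + 2 \cdot 2} = \sqrt{d + 4} = \sqrt{4 + d}$)
$\left(-660 - 2042\right) + l{\left(-26 \right)} = \left(-660 - 2042\right) + \sqrt{4 - 26} = \left(-660 - 2042\right) + \sqrt{-22} = -2702 + i \sqrt{22}$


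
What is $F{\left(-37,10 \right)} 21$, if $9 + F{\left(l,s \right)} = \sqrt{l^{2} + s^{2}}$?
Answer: $-189 + 21 \sqrt{1469} \approx 615.88$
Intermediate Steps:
$F{\left(l,s \right)} = -9 + \sqrt{l^{2} + s^{2}}$
$F{\left(-37,10 \right)} 21 = \left(-9 + \sqrt{\left(-37\right)^{2} + 10^{2}}\right) 21 = \left(-9 + \sqrt{1369 + 100}\right) 21 = \left(-9 + \sqrt{1469}\right) 21 = -189 + 21 \sqrt{1469}$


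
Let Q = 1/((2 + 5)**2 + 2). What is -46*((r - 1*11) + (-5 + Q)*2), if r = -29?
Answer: 117208/51 ≈ 2298.2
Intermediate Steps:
Q = 1/51 (Q = 1/(7**2 + 2) = 1/(49 + 2) = 1/51 ≈ 0.019608)
-46*((r - 1*11) + (-5 + Q)*2) = -46*((-29 - 1*11) + (-5 + 1/51)*2) = -46*((-29 - 11) - 254/51*2) = -46*(-40 - 508/51) = -46*(-2548/51) = 117208/51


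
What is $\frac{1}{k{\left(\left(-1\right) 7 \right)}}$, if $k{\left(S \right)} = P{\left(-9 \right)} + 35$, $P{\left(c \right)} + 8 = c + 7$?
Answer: $\frac{1}{25} \approx 0.04$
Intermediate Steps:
$P{\left(c \right)} = -1 + c$ ($P{\left(c \right)} = -8 + \left(c + 7\right) = -8 + \left(7 + c\right) = -1 + c$)
$k{\left(S \right)} = 25$ ($k{\left(S \right)} = \left(-1 - 9\right) + 35 = -10 + 35 = 25$)
$\frac{1}{k{\left(\left(-1\right) 7 \right)}} = \frac{1}{25}$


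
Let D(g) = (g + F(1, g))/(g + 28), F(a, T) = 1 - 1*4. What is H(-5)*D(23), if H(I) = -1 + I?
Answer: -40/17 ≈ -2.3529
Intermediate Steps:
F(a, T) = -3 (F(a, T) = 1 - 4 = -3)
D(g) = (-3 + g)/(28 + g) (D(g) = (g - 3)/(g + 28) = (-3 + g)/(28 + g))
H(-5)*D(23) = (-1 - 5)*((-3 + 23)/(28 + 23)) = -6*20/51 = -40/17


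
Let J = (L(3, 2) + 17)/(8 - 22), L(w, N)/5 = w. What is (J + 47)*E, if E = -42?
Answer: -1878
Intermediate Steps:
L(w, N) = 5*w
J = -16/7 (J = (5*3 + 17)/(8 - 22) = (15 + 17)/(-14) = 32*(-1/14) = -16/7 ≈ -2.2857)
(J + 47)*E = (-16/7 + 47)*(-42) = (313/7)*(-42) = -1878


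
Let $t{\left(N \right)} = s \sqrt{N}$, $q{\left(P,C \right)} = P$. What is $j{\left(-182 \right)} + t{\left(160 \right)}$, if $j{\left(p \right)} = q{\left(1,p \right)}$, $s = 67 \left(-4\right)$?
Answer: $1 - 1072 \sqrt{10} \approx -3389.0$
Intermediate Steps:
$s = -268$
$j{\left(p \right)} = 1$
$t{\left(N \right)} = - 268 \sqrt{N}$
$j{\left(-182 \right)} + t{\left(160 \right)} = 1 - 268 \sqrt{160} = 1 - 268 \cdot 4 \sqrt{10} = 1 - 1072 \sqrt{10}$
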